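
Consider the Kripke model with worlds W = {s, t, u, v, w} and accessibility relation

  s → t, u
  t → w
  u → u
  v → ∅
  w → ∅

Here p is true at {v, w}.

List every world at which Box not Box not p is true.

s: successors {t, u}; not Box not p there: t:T, u:F. ✗
t: successors {w}; not Box not p there: w:F. ✗
u: successors {u}; not Box not p there: u:F. ✗
v: no successors, so Box not Box not p holds vacuously. ✓
w: no successors, so Box not Box not p holds vacuously. ✓

{v, w}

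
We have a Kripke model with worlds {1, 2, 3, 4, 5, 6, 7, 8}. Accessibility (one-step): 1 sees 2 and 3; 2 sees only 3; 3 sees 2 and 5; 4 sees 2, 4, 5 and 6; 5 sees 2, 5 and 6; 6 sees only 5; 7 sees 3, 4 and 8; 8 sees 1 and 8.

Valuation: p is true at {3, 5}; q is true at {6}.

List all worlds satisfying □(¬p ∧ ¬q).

{8}

1: successors {2, 3}; ¬p ∧ ¬q there: 2:T, 3:F. ✗
2: successors {3}; ¬p ∧ ¬q there: 3:F. ✗
3: successors {2, 5}; ¬p ∧ ¬q there: 2:T, 5:F. ✗
4: successors {2, 4, 5, 6}; ¬p ∧ ¬q there: 2:T, 4:T, 5:F, 6:F. ✗
5: successors {2, 5, 6}; ¬p ∧ ¬q there: 2:T, 5:F, 6:F. ✗
6: successors {5}; ¬p ∧ ¬q there: 5:F. ✗
7: successors {3, 4, 8}; ¬p ∧ ¬q there: 3:F, 4:T, 8:T. ✗
8: successors {1, 8}; ¬p ∧ ¬q there: 1:T, 8:T. ✓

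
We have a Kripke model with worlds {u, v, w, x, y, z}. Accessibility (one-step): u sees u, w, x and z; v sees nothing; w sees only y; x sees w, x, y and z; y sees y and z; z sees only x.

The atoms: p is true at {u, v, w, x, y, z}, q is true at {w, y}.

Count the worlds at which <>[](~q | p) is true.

5

u: successors {u, w, x, z}; [](~q | p) there: u:T, w:T, x:T, z:T. ✓
v: no successors, so <>[](~q | p) fails. ✗
w: successors {y}; [](~q | p) there: y:T. ✓
x: successors {w, x, y, z}; [](~q | p) there: w:T, x:T, y:T, z:T. ✓
y: successors {y, z}; [](~q | p) there: y:T, z:T. ✓
z: successors {x}; [](~q | p) there: x:T. ✓
Satisfying worlds: {u, w, x, y, z}.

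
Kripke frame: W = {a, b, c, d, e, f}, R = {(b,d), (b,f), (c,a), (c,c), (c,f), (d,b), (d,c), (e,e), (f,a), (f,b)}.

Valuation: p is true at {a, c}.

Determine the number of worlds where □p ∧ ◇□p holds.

a: □p is T, ◇□p is F. ✗
b: □p is F, ◇□p is F. ✗
c: □p is F, ◇□p is T. ✗
d: □p is F, ◇□p is F. ✗
e: □p is F, ◇□p is F. ✗
f: □p is F, ◇□p is T. ✗
Satisfying worlds: ∅.

0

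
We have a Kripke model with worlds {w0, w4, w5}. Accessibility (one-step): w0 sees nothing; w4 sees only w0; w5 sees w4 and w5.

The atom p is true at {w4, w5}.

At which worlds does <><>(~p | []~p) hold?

{w5}

w0: no successors, so <><>(~p | []~p) fails. ✗
w4: successors {w0}; <>(~p | []~p) there: w0:F. ✗
w5: successors {w4, w5}; <>(~p | []~p) there: w4:T, w5:T. ✓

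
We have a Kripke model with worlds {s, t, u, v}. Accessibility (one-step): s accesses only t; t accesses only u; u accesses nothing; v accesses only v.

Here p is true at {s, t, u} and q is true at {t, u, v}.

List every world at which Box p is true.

{s, t, u}

s: successors {t}; p there: t:T. ✓
t: successors {u}; p there: u:T. ✓
u: no successors, so Box p holds vacuously. ✓
v: successors {v}; p there: v:F. ✗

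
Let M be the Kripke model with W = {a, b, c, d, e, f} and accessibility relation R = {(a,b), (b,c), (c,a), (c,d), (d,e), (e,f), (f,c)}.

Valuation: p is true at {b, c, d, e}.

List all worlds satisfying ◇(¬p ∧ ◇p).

a: successors {b}; ¬p ∧ ◇p there: b:F. ✗
b: successors {c}; ¬p ∧ ◇p there: c:F. ✗
c: successors {a, d}; ¬p ∧ ◇p there: a:T, d:F. ✓
d: successors {e}; ¬p ∧ ◇p there: e:F. ✗
e: successors {f}; ¬p ∧ ◇p there: f:T. ✓
f: successors {c}; ¬p ∧ ◇p there: c:F. ✗

{c, e}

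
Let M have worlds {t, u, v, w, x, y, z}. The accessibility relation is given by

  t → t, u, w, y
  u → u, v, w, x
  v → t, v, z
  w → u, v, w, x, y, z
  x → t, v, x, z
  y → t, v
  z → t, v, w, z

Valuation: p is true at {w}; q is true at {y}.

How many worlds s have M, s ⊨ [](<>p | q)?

1

t: successors {t, u, w, y}; <>p | q there: t:T, u:T, w:T, y:T. ✓
u: successors {u, v, w, x}; <>p | q there: u:T, v:F, w:T, x:F. ✗
v: successors {t, v, z}; <>p | q there: t:T, v:F, z:T. ✗
w: successors {u, v, w, x, y, z}; <>p | q there: u:T, v:F, w:T, x:F, y:T, z:T. ✗
x: successors {t, v, x, z}; <>p | q there: t:T, v:F, x:F, z:T. ✗
y: successors {t, v}; <>p | q there: t:T, v:F. ✗
z: successors {t, v, w, z}; <>p | q there: t:T, v:F, w:T, z:T. ✗
Satisfying worlds: {t}.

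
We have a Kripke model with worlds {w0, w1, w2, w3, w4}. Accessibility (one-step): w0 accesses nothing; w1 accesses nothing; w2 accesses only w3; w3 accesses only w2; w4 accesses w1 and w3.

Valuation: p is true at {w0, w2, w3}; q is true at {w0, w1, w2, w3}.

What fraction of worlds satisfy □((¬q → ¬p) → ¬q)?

2/5

w0: no successors, so □((¬q → ¬p) → ¬q) holds vacuously. ✓
w1: no successors, so □((¬q → ¬p) → ¬q) holds vacuously. ✓
w2: successors {w3}; (¬q → ¬p) → ¬q there: w3:F. ✗
w3: successors {w2}; (¬q → ¬p) → ¬q there: w2:F. ✗
w4: successors {w1, w3}; (¬q → ¬p) → ¬q there: w1:F, w3:F. ✗
That's 2 of 5 worlds, so 2/5.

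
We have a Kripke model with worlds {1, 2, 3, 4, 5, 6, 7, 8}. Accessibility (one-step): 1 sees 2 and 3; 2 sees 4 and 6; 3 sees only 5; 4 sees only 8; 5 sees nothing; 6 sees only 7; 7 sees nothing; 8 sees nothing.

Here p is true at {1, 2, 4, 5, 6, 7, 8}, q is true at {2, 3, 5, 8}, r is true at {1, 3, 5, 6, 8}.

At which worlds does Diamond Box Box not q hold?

1: successors {2, 3}; Box Box not q there: 2:F, 3:T. ✓
2: successors {4, 6}; Box Box not q there: 4:T, 6:T. ✓
3: successors {5}; Box Box not q there: 5:T. ✓
4: successors {8}; Box Box not q there: 8:T. ✓
5: no successors, so Diamond Box Box not q fails. ✗
6: successors {7}; Box Box not q there: 7:T. ✓
7: no successors, so Diamond Box Box not q fails. ✗
8: no successors, so Diamond Box Box not q fails. ✗

{1, 2, 3, 4, 6}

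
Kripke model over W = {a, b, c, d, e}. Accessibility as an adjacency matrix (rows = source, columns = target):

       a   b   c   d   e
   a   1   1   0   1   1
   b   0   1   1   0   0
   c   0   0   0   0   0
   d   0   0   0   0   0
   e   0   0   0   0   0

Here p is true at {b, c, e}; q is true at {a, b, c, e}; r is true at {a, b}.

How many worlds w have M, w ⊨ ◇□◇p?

2

a: successors {a, b, d, e}; □◇p there: a:F, b:F, d:T, e:T. ✓
b: successors {b, c}; □◇p there: b:F, c:T. ✓
c: no successors, so ◇□◇p fails. ✗
d: no successors, so ◇□◇p fails. ✗
e: no successors, so ◇□◇p fails. ✗
Satisfying worlds: {a, b}.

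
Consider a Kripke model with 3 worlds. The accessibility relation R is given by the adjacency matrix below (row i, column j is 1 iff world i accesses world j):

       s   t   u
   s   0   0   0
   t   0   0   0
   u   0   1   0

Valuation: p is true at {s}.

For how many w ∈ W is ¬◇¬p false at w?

s: ◇¬p is F. ✓
t: ◇¬p is F. ✓
u: ◇¬p is T. ✗
Satisfying worlds: {s, t}.
So ¬◇¬p fails at the other 1 world.

1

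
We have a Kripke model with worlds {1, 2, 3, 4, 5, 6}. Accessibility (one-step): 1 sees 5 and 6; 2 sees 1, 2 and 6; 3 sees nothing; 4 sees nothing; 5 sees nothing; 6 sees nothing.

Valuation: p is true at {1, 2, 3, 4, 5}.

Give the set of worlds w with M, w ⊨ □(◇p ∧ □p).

{3, 4, 5, 6}

1: successors {5, 6}; ◇p ∧ □p there: 5:F, 6:F. ✗
2: successors {1, 2, 6}; ◇p ∧ □p there: 1:F, 2:F, 6:F. ✗
3: no successors, so □(◇p ∧ □p) holds vacuously. ✓
4: no successors, so □(◇p ∧ □p) holds vacuously. ✓
5: no successors, so □(◇p ∧ □p) holds vacuously. ✓
6: no successors, so □(◇p ∧ □p) holds vacuously. ✓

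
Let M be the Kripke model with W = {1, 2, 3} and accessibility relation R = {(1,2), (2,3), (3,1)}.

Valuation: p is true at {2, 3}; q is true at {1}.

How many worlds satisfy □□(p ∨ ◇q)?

2

1: successors {2}; □(p ∨ ◇q) there: 2:T. ✓
2: successors {3}; □(p ∨ ◇q) there: 3:F. ✗
3: successors {1}; □(p ∨ ◇q) there: 1:T. ✓
Satisfying worlds: {1, 3}.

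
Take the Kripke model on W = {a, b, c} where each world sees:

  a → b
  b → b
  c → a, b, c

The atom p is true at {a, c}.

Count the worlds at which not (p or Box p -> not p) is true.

2

a: p or Box p -> not p is F. ✓
b: p or Box p -> not p is T. ✗
c: p or Box p -> not p is F. ✓
Satisfying worlds: {a, c}.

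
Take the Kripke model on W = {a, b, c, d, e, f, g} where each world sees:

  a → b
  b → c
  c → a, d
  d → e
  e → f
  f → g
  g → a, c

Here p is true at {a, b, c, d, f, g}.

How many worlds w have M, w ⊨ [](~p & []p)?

a: successors {b}; ~p & []p there: b:F. ✗
b: successors {c}; ~p & []p there: c:F. ✗
c: successors {a, d}; ~p & []p there: a:F, d:F. ✗
d: successors {e}; ~p & []p there: e:T. ✓
e: successors {f}; ~p & []p there: f:F. ✗
f: successors {g}; ~p & []p there: g:F. ✗
g: successors {a, c}; ~p & []p there: a:F, c:F. ✗
Satisfying worlds: {d}.

1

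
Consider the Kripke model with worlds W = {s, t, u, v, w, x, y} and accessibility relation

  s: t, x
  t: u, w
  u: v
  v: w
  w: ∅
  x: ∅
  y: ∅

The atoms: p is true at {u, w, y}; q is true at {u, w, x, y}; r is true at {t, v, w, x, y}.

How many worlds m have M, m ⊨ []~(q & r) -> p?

s: []~(q & r) is F, p is F. ✓
t: []~(q & r) is F, p is F. ✓
u: []~(q & r) is T, p is T. ✓
v: []~(q & r) is F, p is F. ✓
w: []~(q & r) is T, p is T. ✓
x: []~(q & r) is T, p is F. ✗
y: []~(q & r) is T, p is T. ✓
Satisfying worlds: {s, t, u, v, w, y}.

6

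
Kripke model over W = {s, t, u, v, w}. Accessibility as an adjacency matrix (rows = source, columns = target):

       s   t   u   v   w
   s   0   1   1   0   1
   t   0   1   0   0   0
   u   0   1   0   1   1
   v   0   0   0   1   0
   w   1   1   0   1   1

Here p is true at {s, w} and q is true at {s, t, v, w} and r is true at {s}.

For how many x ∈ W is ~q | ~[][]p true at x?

5

s: ~q is F, ~[][]p is T. ✓
t: ~q is F, ~[][]p is T. ✓
u: ~q is T, ~[][]p is T. ✓
v: ~q is F, ~[][]p is T. ✓
w: ~q is F, ~[][]p is T. ✓
Satisfying worlds: {s, t, u, v, w}.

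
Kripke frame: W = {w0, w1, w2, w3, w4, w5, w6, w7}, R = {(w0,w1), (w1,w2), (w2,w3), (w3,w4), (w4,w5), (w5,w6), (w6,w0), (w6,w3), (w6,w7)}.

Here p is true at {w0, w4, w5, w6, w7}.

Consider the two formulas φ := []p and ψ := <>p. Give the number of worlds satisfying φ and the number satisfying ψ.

4 and 4

For []p:
w0: successors {w1}; p there: w1:F. ✗
w1: successors {w2}; p there: w2:F. ✗
w2: successors {w3}; p there: w3:F. ✗
w3: successors {w4}; p there: w4:T. ✓
w4: successors {w5}; p there: w5:T. ✓
w5: successors {w6}; p there: w6:T. ✓
w6: successors {w0, w3, w7}; p there: w0:T, w3:F, w7:T. ✗
w7: no successors, so []p holds vacuously. ✓
— 4 worlds.
For <>p:
w0: successors {w1}; p there: w1:F. ✗
w1: successors {w2}; p there: w2:F. ✗
w2: successors {w3}; p there: w3:F. ✗
w3: successors {w4}; p there: w4:T. ✓
w4: successors {w5}; p there: w5:T. ✓
w5: successors {w6}; p there: w6:T. ✓
w6: successors {w0, w3, w7}; p there: w0:T, w3:F, w7:T. ✓
w7: no successors, so <>p fails. ✗
— 4 worlds.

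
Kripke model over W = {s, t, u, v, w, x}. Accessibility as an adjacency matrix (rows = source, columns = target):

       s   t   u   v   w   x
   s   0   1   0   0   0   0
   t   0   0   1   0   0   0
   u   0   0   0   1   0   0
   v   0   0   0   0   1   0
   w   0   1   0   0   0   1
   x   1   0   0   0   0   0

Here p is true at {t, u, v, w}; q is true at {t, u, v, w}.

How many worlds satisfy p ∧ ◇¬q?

1

s: p is F, ◇¬q is F. ✗
t: p is T, ◇¬q is F. ✗
u: p is T, ◇¬q is F. ✗
v: p is T, ◇¬q is F. ✗
w: p is T, ◇¬q is T. ✓
x: p is F, ◇¬q is T. ✗
Satisfying worlds: {w}.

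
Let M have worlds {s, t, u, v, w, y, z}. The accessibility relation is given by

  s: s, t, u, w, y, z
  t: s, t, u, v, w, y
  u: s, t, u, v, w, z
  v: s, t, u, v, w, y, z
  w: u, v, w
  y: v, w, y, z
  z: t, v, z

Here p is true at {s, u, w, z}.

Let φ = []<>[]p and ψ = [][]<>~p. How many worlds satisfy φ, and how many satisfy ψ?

For []<>[]p:
s: successors {s, t, u, w, y, z}; <>[]p there: s:F, t:F, u:F, w:F, y:F, z:F. ✗
t: successors {s, t, u, v, w, y}; <>[]p there: s:F, t:F, u:F, v:F, w:F, y:F. ✗
u: successors {s, t, u, v, w, z}; <>[]p there: s:F, t:F, u:F, v:F, w:F, z:F. ✗
v: successors {s, t, u, v, w, y, z}; <>[]p there: s:F, t:F, u:F, v:F, w:F, y:F, z:F. ✗
w: successors {u, v, w}; <>[]p there: u:F, v:F, w:F. ✗
y: successors {v, w, y, z}; <>[]p there: v:F, w:F, y:F, z:F. ✗
z: successors {t, v, z}; <>[]p there: t:F, v:F, z:F. ✗
— 0 worlds.
For [][]<>~p:
s: successors {s, t, u, w, y, z}; []<>~p there: s:T, t:T, u:T, w:T, y:T, z:T. ✓
t: successors {s, t, u, v, w, y}; []<>~p there: s:T, t:T, u:T, v:T, w:T, y:T. ✓
u: successors {s, t, u, v, w, z}; []<>~p there: s:T, t:T, u:T, v:T, w:T, z:T. ✓
v: successors {s, t, u, v, w, y, z}; []<>~p there: s:T, t:T, u:T, v:T, w:T, y:T, z:T. ✓
w: successors {u, v, w}; []<>~p there: u:T, v:T, w:T. ✓
y: successors {v, w, y, z}; []<>~p there: v:T, w:T, y:T, z:T. ✓
z: successors {t, v, z}; []<>~p there: t:T, v:T, z:T. ✓
— 7 worlds.

0 and 7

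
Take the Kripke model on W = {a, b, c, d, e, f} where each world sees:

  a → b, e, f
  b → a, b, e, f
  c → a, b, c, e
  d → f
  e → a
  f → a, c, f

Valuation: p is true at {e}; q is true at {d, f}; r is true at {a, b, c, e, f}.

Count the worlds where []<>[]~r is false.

a: successors {b, e, f}; <>[]~r there: b:F, e:F, f:F. ✗
b: successors {a, b, e, f}; <>[]~r there: a:F, b:F, e:F, f:F. ✗
c: successors {a, b, c, e}; <>[]~r there: a:F, b:F, c:F, e:F. ✗
d: successors {f}; <>[]~r there: f:F. ✗
e: successors {a}; <>[]~r there: a:F. ✗
f: successors {a, c, f}; <>[]~r there: a:F, c:F, f:F. ✗
Satisfying worlds: ∅.
So []<>[]~r fails at the other 6 worlds.

6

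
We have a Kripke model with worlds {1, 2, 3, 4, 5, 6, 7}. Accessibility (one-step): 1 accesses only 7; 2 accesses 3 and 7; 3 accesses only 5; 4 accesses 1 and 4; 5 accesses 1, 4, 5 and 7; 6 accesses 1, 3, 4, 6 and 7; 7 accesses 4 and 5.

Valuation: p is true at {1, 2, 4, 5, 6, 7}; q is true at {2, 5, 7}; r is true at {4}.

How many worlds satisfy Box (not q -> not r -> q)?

3

1: successors {7}; not q -> not r -> q there: 7:T. ✓
2: successors {3, 7}; not q -> not r -> q there: 3:F, 7:T. ✗
3: successors {5}; not q -> not r -> q there: 5:T. ✓
4: successors {1, 4}; not q -> not r -> q there: 1:F, 4:T. ✗
5: successors {1, 4, 5, 7}; not q -> not r -> q there: 1:F, 4:T, 5:T, 7:T. ✗
6: successors {1, 3, 4, 6, 7}; not q -> not r -> q there: 1:F, 3:F, 4:T, 6:F, 7:T. ✗
7: successors {4, 5}; not q -> not r -> q there: 4:T, 5:T. ✓
Satisfying worlds: {1, 3, 7}.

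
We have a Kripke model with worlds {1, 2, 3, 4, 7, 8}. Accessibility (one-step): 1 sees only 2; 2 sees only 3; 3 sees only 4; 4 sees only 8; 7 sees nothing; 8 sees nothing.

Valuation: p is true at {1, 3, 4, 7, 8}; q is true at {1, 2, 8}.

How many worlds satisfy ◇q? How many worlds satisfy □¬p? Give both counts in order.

For ◇q:
1: successors {2}; q there: 2:T. ✓
2: successors {3}; q there: 3:F. ✗
3: successors {4}; q there: 4:F. ✗
4: successors {8}; q there: 8:T. ✓
7: no successors, so ◇q fails. ✗
8: no successors, so ◇q fails. ✗
— 2 worlds.
For □¬p:
1: successors {2}; ¬p there: 2:T. ✓
2: successors {3}; ¬p there: 3:F. ✗
3: successors {4}; ¬p there: 4:F. ✗
4: successors {8}; ¬p there: 8:F. ✗
7: no successors, so □¬p holds vacuously. ✓
8: no successors, so □¬p holds vacuously. ✓
— 3 worlds.

2 and 3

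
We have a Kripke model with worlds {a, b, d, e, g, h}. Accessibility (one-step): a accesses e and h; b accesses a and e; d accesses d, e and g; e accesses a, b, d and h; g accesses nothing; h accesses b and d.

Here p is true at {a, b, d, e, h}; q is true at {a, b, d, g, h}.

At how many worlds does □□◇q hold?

3

a: successors {e, h}; □◇q there: e:T, h:T. ✓
b: successors {a, e}; □◇q there: a:T, e:T. ✓
d: successors {d, e, g}; □◇q there: d:F, e:T, g:T. ✗
e: successors {a, b, d, h}; □◇q there: a:T, b:T, d:F, h:T. ✗
g: no successors, so □□◇q holds vacuously. ✓
h: successors {b, d}; □◇q there: b:T, d:F. ✗
Satisfying worlds: {a, b, g}.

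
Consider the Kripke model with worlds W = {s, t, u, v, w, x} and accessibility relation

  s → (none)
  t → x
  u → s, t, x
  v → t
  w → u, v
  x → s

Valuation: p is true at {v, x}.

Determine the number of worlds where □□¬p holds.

3

s: no successors, so □□¬p holds vacuously. ✓
t: successors {x}; □¬p there: x:T. ✓
u: successors {s, t, x}; □¬p there: s:T, t:F, x:T. ✗
v: successors {t}; □¬p there: t:F. ✗
w: successors {u, v}; □¬p there: u:F, v:T. ✗
x: successors {s}; □¬p there: s:T. ✓
Satisfying worlds: {s, t, x}.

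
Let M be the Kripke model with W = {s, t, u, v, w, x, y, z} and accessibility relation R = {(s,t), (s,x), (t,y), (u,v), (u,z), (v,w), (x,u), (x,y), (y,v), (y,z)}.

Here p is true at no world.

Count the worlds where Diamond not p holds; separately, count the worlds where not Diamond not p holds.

For Diamond not p:
s: successors {t, x}; not p there: t:T, x:T. ✓
t: successors {y}; not p there: y:T. ✓
u: successors {v, z}; not p there: v:T, z:T. ✓
v: successors {w}; not p there: w:T. ✓
w: no successors, so Diamond not p fails. ✗
x: successors {u, y}; not p there: u:T, y:T. ✓
y: successors {v, z}; not p there: v:T, z:T. ✓
z: no successors, so Diamond not p fails. ✗
— 6 worlds.
For not Diamond not p:
s: Diamond not p is T. ✗
t: Diamond not p is T. ✗
u: Diamond not p is T. ✗
v: Diamond not p is T. ✗
w: Diamond not p is F. ✓
x: Diamond not p is T. ✗
y: Diamond not p is T. ✗
z: Diamond not p is F. ✓
— 2 worlds.

6 and 2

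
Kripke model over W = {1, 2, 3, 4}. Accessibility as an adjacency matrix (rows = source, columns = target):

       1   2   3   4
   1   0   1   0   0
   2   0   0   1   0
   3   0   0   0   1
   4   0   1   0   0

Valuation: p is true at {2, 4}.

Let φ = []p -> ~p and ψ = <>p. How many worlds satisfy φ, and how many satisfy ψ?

3 and 3

For []p -> ~p:
1: []p is T, ~p is T. ✓
2: []p is F, ~p is F. ✓
3: []p is T, ~p is T. ✓
4: []p is T, ~p is F. ✗
— 3 worlds.
For <>p:
1: successors {2}; p there: 2:T. ✓
2: successors {3}; p there: 3:F. ✗
3: successors {4}; p there: 4:T. ✓
4: successors {2}; p there: 2:T. ✓
— 3 worlds.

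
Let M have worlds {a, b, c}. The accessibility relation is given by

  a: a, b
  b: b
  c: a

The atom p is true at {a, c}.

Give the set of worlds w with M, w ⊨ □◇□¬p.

a: successors {a, b}; ◇□¬p there: a:T, b:T. ✓
b: successors {b}; ◇□¬p there: b:T. ✓
c: successors {a}; ◇□¬p there: a:T. ✓

{a, b, c}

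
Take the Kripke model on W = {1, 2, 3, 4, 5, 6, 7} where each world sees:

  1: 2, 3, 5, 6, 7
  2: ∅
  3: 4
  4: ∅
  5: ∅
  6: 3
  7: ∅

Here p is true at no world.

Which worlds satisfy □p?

1: successors {2, 3, 5, 6, 7}; p there: 2:F, 3:F, 5:F, 6:F, 7:F. ✗
2: no successors, so □p holds vacuously. ✓
3: successors {4}; p there: 4:F. ✗
4: no successors, so □p holds vacuously. ✓
5: no successors, so □p holds vacuously. ✓
6: successors {3}; p there: 3:F. ✗
7: no successors, so □p holds vacuously. ✓

{2, 4, 5, 7}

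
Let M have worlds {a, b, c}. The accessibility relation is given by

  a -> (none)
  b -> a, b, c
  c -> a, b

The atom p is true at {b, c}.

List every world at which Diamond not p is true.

a: no successors, so Diamond not p fails. ✗
b: successors {a, b, c}; not p there: a:T, b:F, c:F. ✓
c: successors {a, b}; not p there: a:T, b:F. ✓

{b, c}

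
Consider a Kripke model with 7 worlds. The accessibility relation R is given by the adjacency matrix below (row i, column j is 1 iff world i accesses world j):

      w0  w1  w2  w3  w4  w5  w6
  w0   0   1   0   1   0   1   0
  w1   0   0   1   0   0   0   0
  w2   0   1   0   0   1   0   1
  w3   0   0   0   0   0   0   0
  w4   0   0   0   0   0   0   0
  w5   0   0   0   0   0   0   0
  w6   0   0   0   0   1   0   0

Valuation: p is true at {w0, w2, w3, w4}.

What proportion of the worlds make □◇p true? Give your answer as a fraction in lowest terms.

w0: successors {w1, w3, w5}; ◇p there: w1:T, w3:F, w5:F. ✗
w1: successors {w2}; ◇p there: w2:T. ✓
w2: successors {w1, w4, w6}; ◇p there: w1:T, w4:F, w6:T. ✗
w3: no successors, so □◇p holds vacuously. ✓
w4: no successors, so □◇p holds vacuously. ✓
w5: no successors, so □◇p holds vacuously. ✓
w6: successors {w4}; ◇p there: w4:F. ✗
That's 4 of 7 worlds, so 4/7.

4/7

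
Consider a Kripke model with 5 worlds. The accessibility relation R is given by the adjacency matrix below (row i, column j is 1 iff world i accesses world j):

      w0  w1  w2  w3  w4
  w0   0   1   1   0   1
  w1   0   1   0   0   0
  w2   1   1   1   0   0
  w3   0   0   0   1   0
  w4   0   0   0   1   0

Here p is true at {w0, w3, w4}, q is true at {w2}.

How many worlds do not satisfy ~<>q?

2

w0: <>q is T. ✗
w1: <>q is F. ✓
w2: <>q is T. ✗
w3: <>q is F. ✓
w4: <>q is F. ✓
Satisfying worlds: {w1, w3, w4}.
So ~<>q fails at the other 2 worlds.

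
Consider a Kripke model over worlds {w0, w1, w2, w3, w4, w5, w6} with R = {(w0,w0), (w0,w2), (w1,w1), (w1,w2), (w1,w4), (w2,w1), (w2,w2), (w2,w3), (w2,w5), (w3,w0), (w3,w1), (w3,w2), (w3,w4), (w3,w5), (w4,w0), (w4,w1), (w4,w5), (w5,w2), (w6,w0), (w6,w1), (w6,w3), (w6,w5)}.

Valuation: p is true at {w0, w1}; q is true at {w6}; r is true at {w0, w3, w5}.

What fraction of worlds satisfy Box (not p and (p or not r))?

w0: successors {w0, w2}; not p and (p or not r) there: w0:F, w2:T. ✗
w1: successors {w1, w2, w4}; not p and (p or not r) there: w1:F, w2:T, w4:T. ✗
w2: successors {w1, w2, w3, w5}; not p and (p or not r) there: w1:F, w2:T, w3:F, w5:F. ✗
w3: successors {w0, w1, w2, w4, w5}; not p and (p or not r) there: w0:F, w1:F, w2:T, w4:T, w5:F. ✗
w4: successors {w0, w1, w5}; not p and (p or not r) there: w0:F, w1:F, w5:F. ✗
w5: successors {w2}; not p and (p or not r) there: w2:T. ✓
w6: successors {w0, w1, w3, w5}; not p and (p or not r) there: w0:F, w1:F, w3:F, w5:F. ✗
That's 1 of 7 worlds, so 1/7.

1/7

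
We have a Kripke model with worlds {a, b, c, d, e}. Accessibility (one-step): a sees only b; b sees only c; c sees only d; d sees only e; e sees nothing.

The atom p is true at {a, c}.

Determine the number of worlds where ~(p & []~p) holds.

3

a: p & []~p is T. ✗
b: p & []~p is F. ✓
c: p & []~p is T. ✗
d: p & []~p is F. ✓
e: p & []~p is F. ✓
Satisfying worlds: {b, d, e}.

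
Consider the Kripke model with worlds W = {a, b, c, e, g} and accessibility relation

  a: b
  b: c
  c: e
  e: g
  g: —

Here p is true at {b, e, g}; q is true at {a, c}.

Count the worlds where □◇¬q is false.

2

a: successors {b}; ◇¬q there: b:F. ✗
b: successors {c}; ◇¬q there: c:T. ✓
c: successors {e}; ◇¬q there: e:T. ✓
e: successors {g}; ◇¬q there: g:F. ✗
g: no successors, so □◇¬q holds vacuously. ✓
Satisfying worlds: {b, c, g}.
So □◇¬q fails at the other 2 worlds.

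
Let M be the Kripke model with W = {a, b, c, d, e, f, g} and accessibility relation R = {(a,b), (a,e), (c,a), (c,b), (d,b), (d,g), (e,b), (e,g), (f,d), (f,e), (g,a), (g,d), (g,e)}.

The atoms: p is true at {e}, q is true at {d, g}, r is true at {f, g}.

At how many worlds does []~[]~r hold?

a: successors {b, e}; ~[]~r there: b:F, e:T. ✗
b: no successors, so []~[]~r holds vacuously. ✓
c: successors {a, b}; ~[]~r there: a:F, b:F. ✗
d: successors {b, g}; ~[]~r there: b:F, g:F. ✗
e: successors {b, g}; ~[]~r there: b:F, g:F. ✗
f: successors {d, e}; ~[]~r there: d:T, e:T. ✓
g: successors {a, d, e}; ~[]~r there: a:F, d:T, e:T. ✗
Satisfying worlds: {b, f}.

2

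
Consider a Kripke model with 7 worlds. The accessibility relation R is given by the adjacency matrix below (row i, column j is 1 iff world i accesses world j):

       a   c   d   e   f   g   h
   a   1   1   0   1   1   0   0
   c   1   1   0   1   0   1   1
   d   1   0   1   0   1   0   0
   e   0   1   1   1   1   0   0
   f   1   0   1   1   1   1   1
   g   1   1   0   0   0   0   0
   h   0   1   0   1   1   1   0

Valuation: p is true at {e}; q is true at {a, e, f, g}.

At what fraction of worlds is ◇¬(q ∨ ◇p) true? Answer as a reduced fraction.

3/7

a: successors {a, c, e, f}; ¬(q ∨ ◇p) there: a:F, c:F, e:F, f:F. ✗
c: successors {a, c, e, g, h}; ¬(q ∨ ◇p) there: a:F, c:F, e:F, g:F, h:F. ✗
d: successors {a, d, f}; ¬(q ∨ ◇p) there: a:F, d:T, f:F. ✓
e: successors {c, d, e, f}; ¬(q ∨ ◇p) there: c:F, d:T, e:F, f:F. ✓
f: successors {a, d, e, f, g, h}; ¬(q ∨ ◇p) there: a:F, d:T, e:F, f:F, g:F, h:F. ✓
g: successors {a, c}; ¬(q ∨ ◇p) there: a:F, c:F. ✗
h: successors {c, e, f, g}; ¬(q ∨ ◇p) there: c:F, e:F, f:F, g:F. ✗
That's 3 of 7 worlds, so 3/7.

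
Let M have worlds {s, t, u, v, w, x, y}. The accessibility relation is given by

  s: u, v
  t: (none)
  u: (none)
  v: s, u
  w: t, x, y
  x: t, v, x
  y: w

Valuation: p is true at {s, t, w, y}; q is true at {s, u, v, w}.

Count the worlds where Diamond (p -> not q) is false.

3

s: successors {u, v}; p -> not q there: u:T, v:T. ✓
t: no successors, so Diamond (p -> not q) fails. ✗
u: no successors, so Diamond (p -> not q) fails. ✗
v: successors {s, u}; p -> not q there: s:F, u:T. ✓
w: successors {t, x, y}; p -> not q there: t:T, x:T, y:T. ✓
x: successors {t, v, x}; p -> not q there: t:T, v:T, x:T. ✓
y: successors {w}; p -> not q there: w:F. ✗
Satisfying worlds: {s, v, w, x}.
So Diamond (p -> not q) fails at the other 3 worlds.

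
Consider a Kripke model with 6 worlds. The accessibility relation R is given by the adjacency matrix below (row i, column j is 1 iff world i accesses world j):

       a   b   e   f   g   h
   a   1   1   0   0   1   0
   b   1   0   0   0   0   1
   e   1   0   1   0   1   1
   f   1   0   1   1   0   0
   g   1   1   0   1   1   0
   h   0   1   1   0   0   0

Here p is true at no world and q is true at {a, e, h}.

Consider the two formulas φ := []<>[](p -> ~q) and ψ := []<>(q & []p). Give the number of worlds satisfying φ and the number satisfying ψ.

For []<>[](p -> ~q):
a: successors {a, b, g}; <>[](p -> ~q) there: a:T, b:T, g:T. ✓
b: successors {a, h}; <>[](p -> ~q) there: a:T, h:T. ✓
e: successors {a, e, g, h}; <>[](p -> ~q) there: a:T, e:T, g:T, h:T. ✓
f: successors {a, e, f}; <>[](p -> ~q) there: a:T, e:T, f:T. ✓
g: successors {a, b, f, g}; <>[](p -> ~q) there: a:T, b:T, f:T, g:T. ✓
h: successors {b, e}; <>[](p -> ~q) there: b:T, e:T. ✓
— 6 worlds.
For []<>(q & []p):
a: successors {a, b, g}; <>(q & []p) there: a:F, b:F, g:F. ✗
b: successors {a, h}; <>(q & []p) there: a:F, h:F. ✗
e: successors {a, e, g, h}; <>(q & []p) there: a:F, e:F, g:F, h:F. ✗
f: successors {a, e, f}; <>(q & []p) there: a:F, e:F, f:F. ✗
g: successors {a, b, f, g}; <>(q & []p) there: a:F, b:F, f:F, g:F. ✗
h: successors {b, e}; <>(q & []p) there: b:F, e:F. ✗
— 0 worlds.

6 and 0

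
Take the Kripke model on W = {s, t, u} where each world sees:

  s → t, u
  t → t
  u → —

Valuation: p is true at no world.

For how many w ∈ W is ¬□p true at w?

2

s: □p is F. ✓
t: □p is F. ✓
u: □p is T. ✗
Satisfying worlds: {s, t}.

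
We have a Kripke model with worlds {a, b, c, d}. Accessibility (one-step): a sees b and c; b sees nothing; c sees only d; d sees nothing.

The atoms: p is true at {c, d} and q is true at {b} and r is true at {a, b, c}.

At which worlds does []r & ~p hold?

{a, b}

a: []r is T, ~p is T. ✓
b: []r is T, ~p is T. ✓
c: []r is F, ~p is F. ✗
d: []r is T, ~p is F. ✗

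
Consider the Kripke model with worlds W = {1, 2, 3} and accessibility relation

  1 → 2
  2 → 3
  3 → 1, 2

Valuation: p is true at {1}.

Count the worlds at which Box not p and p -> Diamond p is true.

2

1: Box not p and p is T, Diamond p is F. ✗
2: Box not p and p is F, Diamond p is F. ✓
3: Box not p and p is F, Diamond p is T. ✓
Satisfying worlds: {2, 3}.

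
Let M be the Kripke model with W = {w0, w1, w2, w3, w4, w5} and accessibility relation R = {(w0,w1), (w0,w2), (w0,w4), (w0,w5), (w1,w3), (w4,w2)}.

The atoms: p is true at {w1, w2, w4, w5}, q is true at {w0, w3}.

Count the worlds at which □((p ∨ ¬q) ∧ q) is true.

3

w0: successors {w1, w2, w4, w5}; (p ∨ ¬q) ∧ q there: w1:F, w2:F, w4:F, w5:F. ✗
w1: successors {w3}; (p ∨ ¬q) ∧ q there: w3:F. ✗
w2: no successors, so □((p ∨ ¬q) ∧ q) holds vacuously. ✓
w3: no successors, so □((p ∨ ¬q) ∧ q) holds vacuously. ✓
w4: successors {w2}; (p ∨ ¬q) ∧ q there: w2:F. ✗
w5: no successors, so □((p ∨ ¬q) ∧ q) holds vacuously. ✓
Satisfying worlds: {w2, w3, w5}.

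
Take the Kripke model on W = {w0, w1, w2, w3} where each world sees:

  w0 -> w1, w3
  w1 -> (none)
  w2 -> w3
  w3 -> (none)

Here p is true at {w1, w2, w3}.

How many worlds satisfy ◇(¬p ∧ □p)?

0

w0: successors {w1, w3}; ¬p ∧ □p there: w1:F, w3:F. ✗
w1: no successors, so ◇(¬p ∧ □p) fails. ✗
w2: successors {w3}; ¬p ∧ □p there: w3:F. ✗
w3: no successors, so ◇(¬p ∧ □p) fails. ✗
Satisfying worlds: ∅.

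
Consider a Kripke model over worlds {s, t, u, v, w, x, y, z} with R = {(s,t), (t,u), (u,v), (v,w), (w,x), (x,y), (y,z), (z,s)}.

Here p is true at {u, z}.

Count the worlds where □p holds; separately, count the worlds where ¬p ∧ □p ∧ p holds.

For □p:
s: successors {t}; p there: t:F. ✗
t: successors {u}; p there: u:T. ✓
u: successors {v}; p there: v:F. ✗
v: successors {w}; p there: w:F. ✗
w: successors {x}; p there: x:F. ✗
x: successors {y}; p there: y:F. ✗
y: successors {z}; p there: z:T. ✓
z: successors {s}; p there: s:F. ✗
— 2 worlds.
For ¬p ∧ □p ∧ p:
s: ¬p is T, □p ∧ p is F. ✗
t: ¬p is T, □p ∧ p is F. ✗
u: ¬p is F, □p ∧ p is F. ✗
v: ¬p is T, □p ∧ p is F. ✗
w: ¬p is T, □p ∧ p is F. ✗
x: ¬p is T, □p ∧ p is F. ✗
y: ¬p is T, □p ∧ p is F. ✗
z: ¬p is F, □p ∧ p is F. ✗
— 0 worlds.

2 and 0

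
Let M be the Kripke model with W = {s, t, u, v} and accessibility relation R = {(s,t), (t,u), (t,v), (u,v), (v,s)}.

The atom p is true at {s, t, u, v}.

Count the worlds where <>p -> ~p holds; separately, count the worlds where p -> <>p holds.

0 and 4

For <>p -> ~p:
s: <>p is T, ~p is F. ✗
t: <>p is T, ~p is F. ✗
u: <>p is T, ~p is F. ✗
v: <>p is T, ~p is F. ✗
— 0 worlds.
For p -> <>p:
s: p is T, <>p is T. ✓
t: p is T, <>p is T. ✓
u: p is T, <>p is T. ✓
v: p is T, <>p is T. ✓
— 4 worlds.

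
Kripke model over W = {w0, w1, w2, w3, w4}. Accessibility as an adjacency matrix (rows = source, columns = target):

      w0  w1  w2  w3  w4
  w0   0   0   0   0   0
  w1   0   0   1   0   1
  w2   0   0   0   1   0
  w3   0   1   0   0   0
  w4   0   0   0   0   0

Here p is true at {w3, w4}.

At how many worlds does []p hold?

3

w0: no successors, so []p holds vacuously. ✓
w1: successors {w2, w4}; p there: w2:F, w4:T. ✗
w2: successors {w3}; p there: w3:T. ✓
w3: successors {w1}; p there: w1:F. ✗
w4: no successors, so []p holds vacuously. ✓
Satisfying worlds: {w0, w2, w4}.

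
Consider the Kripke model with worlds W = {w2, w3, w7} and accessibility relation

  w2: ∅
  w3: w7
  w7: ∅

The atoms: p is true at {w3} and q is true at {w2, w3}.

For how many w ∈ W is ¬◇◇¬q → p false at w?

w2: ¬◇◇¬q is T, p is F. ✗
w3: ¬◇◇¬q is T, p is T. ✓
w7: ¬◇◇¬q is T, p is F. ✗
Satisfying worlds: {w3}.
So ¬◇◇¬q → p fails at the other 2 worlds.

2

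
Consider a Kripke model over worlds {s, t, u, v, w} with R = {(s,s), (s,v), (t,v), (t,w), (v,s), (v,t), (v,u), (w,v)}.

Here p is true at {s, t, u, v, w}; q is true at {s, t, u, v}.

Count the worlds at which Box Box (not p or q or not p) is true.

s: successors {s, v}; Box (not p or q or not p) there: s:T, v:T. ✓
t: successors {v, w}; Box (not p or q or not p) there: v:T, w:T. ✓
u: no successors, so Box Box (not p or q or not p) holds vacuously. ✓
v: successors {s, t, u}; Box (not p or q or not p) there: s:T, t:F, u:T. ✗
w: successors {v}; Box (not p or q or not p) there: v:T. ✓
Satisfying worlds: {s, t, u, w}.

4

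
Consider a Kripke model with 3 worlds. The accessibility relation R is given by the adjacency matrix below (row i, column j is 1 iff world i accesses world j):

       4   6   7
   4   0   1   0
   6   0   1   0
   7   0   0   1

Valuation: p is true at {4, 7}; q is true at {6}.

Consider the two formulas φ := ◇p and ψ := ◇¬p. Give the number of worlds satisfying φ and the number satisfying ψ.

1 and 2

For ◇p:
4: successors {6}; p there: 6:F. ✗
6: successors {6}; p there: 6:F. ✗
7: successors {7}; p there: 7:T. ✓
— 1 world.
For ◇¬p:
4: successors {6}; ¬p there: 6:T. ✓
6: successors {6}; ¬p there: 6:T. ✓
7: successors {7}; ¬p there: 7:F. ✗
— 2 worlds.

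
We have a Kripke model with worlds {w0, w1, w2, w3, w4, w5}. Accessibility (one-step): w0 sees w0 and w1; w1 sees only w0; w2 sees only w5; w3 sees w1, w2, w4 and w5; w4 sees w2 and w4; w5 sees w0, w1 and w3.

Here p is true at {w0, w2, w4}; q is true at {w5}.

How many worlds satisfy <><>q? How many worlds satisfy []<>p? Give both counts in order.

For <><>q:
w0: successors {w0, w1}; <>q there: w0:F, w1:F. ✗
w1: successors {w0}; <>q there: w0:F. ✗
w2: successors {w5}; <>q there: w5:F. ✗
w3: successors {w1, w2, w4, w5}; <>q there: w1:F, w2:T, w4:F, w5:F. ✓
w4: successors {w2, w4}; <>q there: w2:T, w4:F. ✓
w5: successors {w0, w1, w3}; <>q there: w0:F, w1:F, w3:T. ✓
— 3 worlds.
For []<>p:
w0: successors {w0, w1}; <>p there: w0:T, w1:T. ✓
w1: successors {w0}; <>p there: w0:T. ✓
w2: successors {w5}; <>p there: w5:T. ✓
w3: successors {w1, w2, w4, w5}; <>p there: w1:T, w2:F, w4:T, w5:T. ✗
w4: successors {w2, w4}; <>p there: w2:F, w4:T. ✗
w5: successors {w0, w1, w3}; <>p there: w0:T, w1:T, w3:T. ✓
— 4 worlds.

3 and 4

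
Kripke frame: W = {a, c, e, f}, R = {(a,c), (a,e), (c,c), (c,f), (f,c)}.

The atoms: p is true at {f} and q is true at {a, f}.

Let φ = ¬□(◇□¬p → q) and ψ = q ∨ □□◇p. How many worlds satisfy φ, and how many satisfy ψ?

For ¬□(◇□¬p → q):
a: □(◇□¬p → q) is F. ✓
c: □(◇□¬p → q) is F. ✓
e: □(◇□¬p → q) is T. ✗
f: □(◇□¬p → q) is F. ✓
— 3 worlds.
For q ∨ □□◇p:
a: q is T, □□◇p is F. ✓
c: q is F, □□◇p is F. ✗
e: q is F, □□◇p is T. ✓
f: q is T, □□◇p is F. ✓
— 3 worlds.

3 and 3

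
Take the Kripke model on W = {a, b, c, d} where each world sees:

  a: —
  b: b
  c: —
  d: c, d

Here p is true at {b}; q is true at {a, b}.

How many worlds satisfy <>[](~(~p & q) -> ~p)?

a: no successors, so <>[](~(~p & q) -> ~p) fails. ✗
b: successors {b}; [](~(~p & q) -> ~p) there: b:F. ✗
c: no successors, so <>[](~(~p & q) -> ~p) fails. ✗
d: successors {c, d}; [](~(~p & q) -> ~p) there: c:T, d:T. ✓
Satisfying worlds: {d}.

1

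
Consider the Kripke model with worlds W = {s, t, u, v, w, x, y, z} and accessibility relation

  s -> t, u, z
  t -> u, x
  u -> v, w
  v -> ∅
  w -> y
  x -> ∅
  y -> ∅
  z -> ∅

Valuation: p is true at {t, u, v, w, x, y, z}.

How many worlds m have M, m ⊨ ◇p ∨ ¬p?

s: ◇p is T, ¬p is T. ✓
t: ◇p is T, ¬p is F. ✓
u: ◇p is T, ¬p is F. ✓
v: ◇p is F, ¬p is F. ✗
w: ◇p is T, ¬p is F. ✓
x: ◇p is F, ¬p is F. ✗
y: ◇p is F, ¬p is F. ✗
z: ◇p is F, ¬p is F. ✗
Satisfying worlds: {s, t, u, w}.

4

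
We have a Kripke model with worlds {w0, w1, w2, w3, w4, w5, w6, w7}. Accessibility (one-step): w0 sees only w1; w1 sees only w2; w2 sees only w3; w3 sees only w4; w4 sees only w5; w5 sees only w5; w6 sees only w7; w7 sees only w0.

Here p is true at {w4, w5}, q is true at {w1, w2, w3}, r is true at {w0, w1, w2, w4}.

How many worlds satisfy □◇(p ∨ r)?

w0: successors {w1}; ◇(p ∨ r) there: w1:T. ✓
w1: successors {w2}; ◇(p ∨ r) there: w2:F. ✗
w2: successors {w3}; ◇(p ∨ r) there: w3:T. ✓
w3: successors {w4}; ◇(p ∨ r) there: w4:T. ✓
w4: successors {w5}; ◇(p ∨ r) there: w5:T. ✓
w5: successors {w5}; ◇(p ∨ r) there: w5:T. ✓
w6: successors {w7}; ◇(p ∨ r) there: w7:T. ✓
w7: successors {w0}; ◇(p ∨ r) there: w0:T. ✓
Satisfying worlds: {w0, w2, w3, w4, w5, w6, w7}.

7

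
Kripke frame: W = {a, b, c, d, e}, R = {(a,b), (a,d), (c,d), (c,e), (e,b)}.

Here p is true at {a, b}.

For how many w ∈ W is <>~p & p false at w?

4

a: <>~p is T, p is T. ✓
b: <>~p is F, p is T. ✗
c: <>~p is T, p is F. ✗
d: <>~p is F, p is F. ✗
e: <>~p is F, p is F. ✗
Satisfying worlds: {a}.
So <>~p & p fails at the other 4 worlds.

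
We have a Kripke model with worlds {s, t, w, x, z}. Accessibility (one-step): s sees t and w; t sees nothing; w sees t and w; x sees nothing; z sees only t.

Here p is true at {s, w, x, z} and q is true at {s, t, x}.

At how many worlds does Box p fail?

s: successors {t, w}; p there: t:F, w:T. ✗
t: no successors, so Box p holds vacuously. ✓
w: successors {t, w}; p there: t:F, w:T. ✗
x: no successors, so Box p holds vacuously. ✓
z: successors {t}; p there: t:F. ✗
Satisfying worlds: {t, x}.
So Box p fails at the other 3 worlds.

3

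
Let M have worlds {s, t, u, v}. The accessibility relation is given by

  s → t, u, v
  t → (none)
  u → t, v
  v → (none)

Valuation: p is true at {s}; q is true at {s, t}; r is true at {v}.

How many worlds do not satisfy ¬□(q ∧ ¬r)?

s: □(q ∧ ¬r) is F. ✓
t: □(q ∧ ¬r) is T. ✗
u: □(q ∧ ¬r) is F. ✓
v: □(q ∧ ¬r) is T. ✗
Satisfying worlds: {s, u}.
So ¬□(q ∧ ¬r) fails at the other 2 worlds.

2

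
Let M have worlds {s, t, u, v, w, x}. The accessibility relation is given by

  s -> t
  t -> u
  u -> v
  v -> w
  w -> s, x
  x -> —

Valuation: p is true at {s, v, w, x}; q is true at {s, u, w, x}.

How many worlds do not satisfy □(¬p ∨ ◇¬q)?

s: successors {t}; ¬p ∨ ◇¬q there: t:T. ✓
t: successors {u}; ¬p ∨ ◇¬q there: u:T. ✓
u: successors {v}; ¬p ∨ ◇¬q there: v:F. ✗
v: successors {w}; ¬p ∨ ◇¬q there: w:F. ✗
w: successors {s, x}; ¬p ∨ ◇¬q there: s:T, x:F. ✗
x: no successors, so □(¬p ∨ ◇¬q) holds vacuously. ✓
Satisfying worlds: {s, t, x}.
So □(¬p ∨ ◇¬q) fails at the other 3 worlds.

3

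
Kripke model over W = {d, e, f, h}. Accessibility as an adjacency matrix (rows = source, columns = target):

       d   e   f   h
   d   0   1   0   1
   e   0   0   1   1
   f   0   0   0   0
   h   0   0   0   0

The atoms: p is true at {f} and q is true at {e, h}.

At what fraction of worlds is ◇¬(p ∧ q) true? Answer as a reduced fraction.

1/2

d: successors {e, h}; ¬(p ∧ q) there: e:T, h:T. ✓
e: successors {f, h}; ¬(p ∧ q) there: f:T, h:T. ✓
f: no successors, so ◇¬(p ∧ q) fails. ✗
h: no successors, so ◇¬(p ∧ q) fails. ✗
That's 2 of 4 worlds, so 2/4 = 1/2.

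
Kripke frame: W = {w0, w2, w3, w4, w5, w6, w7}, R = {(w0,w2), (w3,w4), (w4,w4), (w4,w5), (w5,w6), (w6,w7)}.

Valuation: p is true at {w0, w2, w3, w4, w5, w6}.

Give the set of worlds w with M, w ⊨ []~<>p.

{w0, w2, w5, w6, w7}

w0: successors {w2}; ~<>p there: w2:T. ✓
w2: no successors, so []~<>p holds vacuously. ✓
w3: successors {w4}; ~<>p there: w4:F. ✗
w4: successors {w4, w5}; ~<>p there: w4:F, w5:F. ✗
w5: successors {w6}; ~<>p there: w6:T. ✓
w6: successors {w7}; ~<>p there: w7:T. ✓
w7: no successors, so []~<>p holds vacuously. ✓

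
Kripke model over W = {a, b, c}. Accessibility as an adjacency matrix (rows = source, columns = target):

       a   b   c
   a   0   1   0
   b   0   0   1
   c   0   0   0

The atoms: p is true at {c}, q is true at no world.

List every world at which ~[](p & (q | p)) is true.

{a}

a: [](p & (q | p)) is F. ✓
b: [](p & (q | p)) is T. ✗
c: [](p & (q | p)) is T. ✗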